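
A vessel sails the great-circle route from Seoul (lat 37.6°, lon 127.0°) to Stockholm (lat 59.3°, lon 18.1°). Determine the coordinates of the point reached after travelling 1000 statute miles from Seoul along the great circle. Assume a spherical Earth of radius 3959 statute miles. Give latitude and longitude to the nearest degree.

The haversine formula gives a central angle δ ≈ 1.166 rad (66.8°) between the endpoints. The total great-circle distance is δ·R ≈ 1.166 × 3959 ≈ 4617 mi, so the target fraction is f = 1000/4617 ≈ 0.217.
Interpolate at f ≈ 0.217 with slerp weights a = sin((1−f)δ)/sin δ ≈ 0.861, b = sin(fδ)/sin δ ≈ 0.272.
p = a·p₁ + b·p₂ ≈ (-0.279, 0.588, 0.759); φ = arcsin(p_z) ≈ 49.40°, λ = atan2(p_y, p_x) ≈ 115.36°.

≈ lat 49°, lon 115°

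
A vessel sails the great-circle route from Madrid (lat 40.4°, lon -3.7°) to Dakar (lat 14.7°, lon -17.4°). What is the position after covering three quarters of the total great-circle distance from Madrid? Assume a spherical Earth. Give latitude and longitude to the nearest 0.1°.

≈ lat 21.2°, lon -14.5°

Convert each endpoint to a unit vector on the sphere (x = cos φ cos λ, y = cos φ sin λ, z = sin φ).
The central angle between the endpoints is δ = arccos(p₁·p₂) ≈ 0.495 rad (28.3°).
Interpolate at f = 3/4 with slerp weights a = sin((1−f)δ)/sin δ ≈ 0.260, b = sin(fδ)/sin δ ≈ 0.764.
p = a·p₁ + b·p₂ ≈ (0.902, -0.234, 0.362); φ = arcsin(p_z) ≈ 21.23°, λ = atan2(p_y, p_x) ≈ -14.52°.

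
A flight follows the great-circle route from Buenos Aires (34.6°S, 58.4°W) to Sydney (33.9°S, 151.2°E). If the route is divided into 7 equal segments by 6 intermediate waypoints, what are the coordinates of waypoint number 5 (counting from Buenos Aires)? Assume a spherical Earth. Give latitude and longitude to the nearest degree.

Convert each endpoint to a unit vector on the sphere (x = cos φ cos λ, y = cos φ sin λ, z = sin φ).
The central angle between the endpoints is δ = arccos(p₁·p₂) ≈ 1.852 rad (106.1°).
Interpolate at f = 5/7 with slerp weights a = sin((1−f)δ)/sin δ ≈ 0.525, b = sin(fδ)/sin δ ≈ 1.009.
p = a·p₁ + b·p₂ ≈ (-0.507, 0.035, -0.861); φ = arcsin(p_z) ≈ -59.44°, λ = atan2(p_y, p_x) ≈ 176.04°.

≈ 59°S, 176°E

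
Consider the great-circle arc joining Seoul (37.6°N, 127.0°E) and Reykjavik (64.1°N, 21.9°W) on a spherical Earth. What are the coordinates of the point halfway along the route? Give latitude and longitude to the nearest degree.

≈ 73°N, 99°E

From cos δ = sin φ₁ sin φ₂ + cos φ₁ cos φ₂ cos Δλ, the central angle is δ ≈ 1.316 rad (75.4°).
Interpolate at f = 1/2 with slerp weights a = sin((1−f)δ)/sin δ ≈ 0.632, b = sin(fδ)/sin δ ≈ 0.632.
p = a·p₁ + b·p₂ ≈ (-0.045, 0.297, 0.954); φ = arcsin(p_z) ≈ 72.53°, λ = atan2(p_y, p_x) ≈ 98.66°.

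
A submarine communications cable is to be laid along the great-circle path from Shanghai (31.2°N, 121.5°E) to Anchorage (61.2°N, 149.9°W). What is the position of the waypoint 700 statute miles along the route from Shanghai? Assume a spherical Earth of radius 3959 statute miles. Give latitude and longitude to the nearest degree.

≈ 40°N, 129°E

Write both endpoints as unit vectors p₁, p₂ with components (cos φ cos λ, cos φ sin λ, sin φ).
The central angle between the endpoints is δ = arccos(p₁·p₂) ≈ 1.088 rad (62.4°). The total great-circle distance is δ·R ≈ 1.088 × 3959 ≈ 4308 mi, so the target fraction is f = 700/4308 ≈ 0.162.
Interpolate at f ≈ 0.162 with slerp weights a = sin((1−f)δ)/sin δ ≈ 0.892, b = sin(fδ)/sin δ ≈ 0.199.
p = a·p₁ + b·p₂ ≈ (-0.482, 0.603, 0.636); φ = arcsin(p_z) ≈ 39.51°, λ = atan2(p_y, p_x) ≈ 128.62°.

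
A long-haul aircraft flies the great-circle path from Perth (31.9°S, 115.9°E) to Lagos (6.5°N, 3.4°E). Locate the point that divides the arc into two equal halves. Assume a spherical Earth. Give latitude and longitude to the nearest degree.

Write both endpoints as unit vectors p₁, p₂ with components (cos φ cos λ, cos φ sin λ, sin φ).
The central angle between the endpoints is δ = arccos(p₁·p₂) ≈ 1.963 rad (112.5°).
Interpolate at f = 1/2 with slerp weights a = sin((1−f)δ)/sin δ ≈ 0.900, b = sin(fδ)/sin δ ≈ 0.900.
p = a·p₁ + b·p₂ ≈ (0.559, 0.740, -0.374); φ = arcsin(p_z) ≈ -21.94°, λ = atan2(p_y, p_x) ≈ 52.95°.

≈ 22°S, 53°E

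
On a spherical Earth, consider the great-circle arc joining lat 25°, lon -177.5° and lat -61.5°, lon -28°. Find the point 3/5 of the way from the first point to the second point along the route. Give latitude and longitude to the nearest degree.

Write both endpoints as unit vectors p₁, p₂ with components (cos φ cos λ, cos φ sin λ, sin φ).
The central angle between the endpoints is δ = arccos(p₁·p₂) ≈ 2.410 rad (138.1°).
Interpolate at f = 3/5 with slerp weights a = sin((1−f)δ)/sin δ ≈ 1.229, b = sin(fδ)/sin δ ≈ 1.485.
p = a·p₁ + b·p₂ ≈ (-0.488, -0.381, -0.785); φ = arcsin(p_z) ≈ -51.76°, λ = atan2(p_y, p_x) ≈ -141.97°.

≈ lat -52°, lon -142°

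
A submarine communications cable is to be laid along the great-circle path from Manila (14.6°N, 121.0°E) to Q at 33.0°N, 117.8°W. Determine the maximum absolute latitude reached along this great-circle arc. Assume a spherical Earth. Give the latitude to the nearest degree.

≈ 44°N

The great circle lies in the plane with unit normal n̂ = (p₁ × p₂)/|p₁ × p₂|.
Here n̂_z ≈ +0.724; the vertex latitude is φ_max = arccos|n̂_z| ≈ 43.6°.
Check via Clairaut: cos φ_max = |cos φ₁| · sin C = cos(14.6°)·sin(48.4°) ≈ 0.724, again giving ≈ 43.6°.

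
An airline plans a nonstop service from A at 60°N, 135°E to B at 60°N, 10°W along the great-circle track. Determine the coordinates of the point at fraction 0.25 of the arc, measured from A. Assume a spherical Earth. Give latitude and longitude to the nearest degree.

≈ 73°N, 119°E

The haversine formula gives a central angle δ ≈ 0.994 rad (57.0°) between the endpoints.
Interpolate at f = 0.25 with slerp weights a = sin((1−f)δ)/sin δ ≈ 0.809, b = sin(fδ)/sin δ ≈ 0.293.
p = a·p₁ + b·p₂ ≈ (-0.142, 0.261, 0.955); φ = arcsin(p_z) ≈ 72.74°, λ = atan2(p_y, p_x) ≈ 118.52°.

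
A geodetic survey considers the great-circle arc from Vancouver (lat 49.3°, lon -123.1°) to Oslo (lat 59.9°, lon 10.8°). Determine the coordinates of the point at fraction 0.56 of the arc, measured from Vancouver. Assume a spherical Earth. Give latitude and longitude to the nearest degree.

The haversine formula gives a central angle δ ≈ 1.127 rad (64.6°) between the endpoints.
Interpolate at f = 0.56 with slerp weights a = sin((1−f)δ)/sin δ ≈ 0.527, b = sin(fδ)/sin δ ≈ 0.653.
p = a·p₁ + b·p₂ ≈ (0.134, -0.226, 0.965); φ = arcsin(p_z) ≈ 74.74°, λ = atan2(p_y, p_x) ≈ -59.34°.

≈ lat 75°, lon -59°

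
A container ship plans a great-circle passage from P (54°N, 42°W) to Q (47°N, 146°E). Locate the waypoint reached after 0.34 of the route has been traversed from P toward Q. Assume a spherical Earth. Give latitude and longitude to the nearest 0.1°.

≈ (80.3°N, 57.1°W)

Convert each endpoint to a unit vector on the sphere (x = cos φ cos λ, y = cos φ sin λ, z = sin φ).
The central angle between the endpoints is δ = arccos(p₁·p₂) ≈ 1.375 rad (78.8°).
Interpolate at f = 0.34 with slerp weights a = sin((1−f)δ)/sin δ ≈ 0.803, b = sin(fδ)/sin δ ≈ 0.459.
p = a·p₁ + b·p₂ ≈ (0.091, -0.141, 0.986); φ = arcsin(p_z) ≈ 80.35°, λ = atan2(p_y, p_x) ≈ -57.07°.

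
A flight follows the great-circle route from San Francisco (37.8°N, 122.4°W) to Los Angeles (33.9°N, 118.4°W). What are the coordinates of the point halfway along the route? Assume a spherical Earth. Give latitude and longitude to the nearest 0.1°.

≈ 35.9°N, 120.4°W

The haversine formula gives a central angle δ ≈ 0.088 rad (5.1°) between the endpoints.
Interpolate at f = 1/2 with slerp weights a = sin((1−f)δ)/sin δ ≈ 0.500, b = sin(fδ)/sin δ ≈ 0.500.
p = a·p₁ + b·p₂ ≈ (-0.409, -0.699, 0.586); φ = arcsin(p_z) ≈ 35.87°, λ = atan2(p_y, p_x) ≈ -120.35°.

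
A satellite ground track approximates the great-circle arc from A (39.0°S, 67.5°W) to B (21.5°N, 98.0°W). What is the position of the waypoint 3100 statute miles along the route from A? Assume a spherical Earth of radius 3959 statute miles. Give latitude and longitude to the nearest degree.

Write both endpoints as unit vectors p₁, p₂ with components (cos φ cos λ, cos φ sin λ, sin φ).
The central angle between the endpoints is δ = arccos(p₁·p₂) ≈ 1.168 rad (66.9°). The total great-circle distance is δ·R ≈ 1.168 × 3959 ≈ 4622 mi, so the target fraction is f = 3100/4622 ≈ 0.671.
Interpolate at f ≈ 0.671 with slerp weights a = sin((1−f)δ)/sin δ ≈ 0.408, b = sin(fδ)/sin δ ≈ 0.767.
p = a·p₁ + b·p₂ ≈ (0.022, -0.999, 0.024); φ = arcsin(p_z) ≈ 1.40°, λ = atan2(p_y, p_x) ≈ -88.74°.

≈ (1°N, 89°W)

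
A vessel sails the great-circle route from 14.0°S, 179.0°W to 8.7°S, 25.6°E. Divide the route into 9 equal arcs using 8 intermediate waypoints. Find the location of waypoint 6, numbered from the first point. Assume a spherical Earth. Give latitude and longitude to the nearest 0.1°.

≈ 37.2°S, 69.6°E

Write both endpoints as unit vectors p₁, p₂ with components (cos φ cos λ, cos φ sin λ, sin φ).
The central angle between the endpoints is δ = arccos(p₁·p₂) ≈ 2.560 rad (146.7°).
Interpolate at f = 6/9 with slerp weights a = sin((1−f)δ)/sin δ ≈ 1.371, b = sin(fδ)/sin δ ≈ 1.803.
p = a·p₁ + b·p₂ ≈ (0.277, 0.747, -0.604); φ = arcsin(p_z) ≈ -37.19°, λ = atan2(p_y, p_x) ≈ 69.64°.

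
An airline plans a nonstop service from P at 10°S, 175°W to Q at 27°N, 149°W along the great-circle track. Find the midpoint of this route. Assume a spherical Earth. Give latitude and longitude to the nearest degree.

The haversine formula gives a central angle δ ≈ 0.782 rad (44.8°) between the endpoints.
Interpolate at f = 1/2 with slerp weights a = sin((1−f)δ)/sin δ ≈ 0.541, b = sin(fδ)/sin δ ≈ 0.541.
p = a·p₁ + b·p₂ ≈ (-0.944, -0.295, 0.152); φ = arcsin(p_z) ≈ 8.72°, λ = atan2(p_y, p_x) ≈ -162.66°.

≈ 9°N, 163°W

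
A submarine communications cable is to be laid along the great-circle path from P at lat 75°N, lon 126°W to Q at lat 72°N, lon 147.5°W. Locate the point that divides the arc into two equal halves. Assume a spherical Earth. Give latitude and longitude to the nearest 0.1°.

≈ lat 73.8°N, lon 137.7°W

The haversine formula gives a central angle δ ≈ 0.118 rad (6.8°) between the endpoints.
Interpolate at f = 1/2 with slerp weights a = sin((1−f)δ)/sin δ ≈ 0.501, b = sin(fδ)/sin δ ≈ 0.501.
p = a·p₁ + b·p₂ ≈ (-0.207, -0.188, 0.960); φ = arcsin(p_z) ≈ 73.77°, λ = atan2(p_y, p_x) ≈ -137.71°.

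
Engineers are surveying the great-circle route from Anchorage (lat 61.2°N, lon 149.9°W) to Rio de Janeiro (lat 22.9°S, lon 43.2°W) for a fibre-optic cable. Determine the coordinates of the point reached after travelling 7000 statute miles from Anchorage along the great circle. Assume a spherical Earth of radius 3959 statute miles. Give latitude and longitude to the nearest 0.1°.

≈ lat 8.5°S, lon 51.9°W

Convert each endpoint to a unit vector on the sphere (x = cos φ cos λ, y = cos φ sin λ, z = sin φ).
The central angle between the endpoints is δ = arccos(p₁·p₂) ≈ 2.058 rad (117.9°). The total great-circle distance is δ·R ≈ 2.058 × 3959 ≈ 8149 mi, so the target fraction is f = 7000/8149 ≈ 0.859.
Interpolate at f ≈ 0.859 with slerp weights a = sin((1−f)δ)/sin δ ≈ 0.324, b = sin(fδ)/sin δ ≈ 1.110.
p = a·p₁ + b·p₂ ≈ (0.610, -0.778, -0.148); φ = arcsin(p_z) ≈ -8.51°, λ = atan2(p_y, p_x) ≈ -51.89°.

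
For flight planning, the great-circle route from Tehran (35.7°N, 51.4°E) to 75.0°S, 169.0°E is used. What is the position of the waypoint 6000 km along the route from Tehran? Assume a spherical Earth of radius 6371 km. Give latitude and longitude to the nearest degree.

Write both endpoints as unit vectors p₁, p₂ with components (cos φ cos λ, cos φ sin λ, sin φ).
The central angle between the endpoints is δ = arccos(p₁·p₂) ≈ 2.293 rad (131.4°). The total great-circle distance is δ·R ≈ 2.293 × 6371 ≈ 14609 km, so the target fraction is f = 6000/14609 ≈ 0.411.
Interpolate at f ≈ 0.411 with slerp weights a = sin((1−f)δ)/sin δ ≈ 1.301, b = sin(fδ)/sin δ ≈ 1.078.
p = a·p₁ + b·p₂ ≈ (0.385, 0.879, -0.282); φ = arcsin(p_z) ≈ -16.37°, λ = atan2(p_y, p_x) ≈ 66.33°.

≈ 16°S, 66°E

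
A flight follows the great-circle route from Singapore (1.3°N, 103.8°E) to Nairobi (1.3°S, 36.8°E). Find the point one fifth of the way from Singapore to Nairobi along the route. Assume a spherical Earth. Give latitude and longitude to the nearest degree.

Write both endpoints as unit vectors p₁, p₂ with components (cos φ cos λ, cos φ sin λ, sin φ).
The central angle between the endpoints is δ = arccos(p₁·p₂) ≈ 1.170 rad (67.0°).
Interpolate at f = 1/5 with slerp weights a = sin((1−f)δ)/sin δ ≈ 0.875, b = sin(fδ)/sin δ ≈ 0.252.
p = a·p₁ + b·p₂ ≈ (-0.007, 1.000, 0.014); φ = arcsin(p_z) ≈ 0.81°, λ = atan2(p_y, p_x) ≈ 90.40°.

≈ (1°N, 90°E)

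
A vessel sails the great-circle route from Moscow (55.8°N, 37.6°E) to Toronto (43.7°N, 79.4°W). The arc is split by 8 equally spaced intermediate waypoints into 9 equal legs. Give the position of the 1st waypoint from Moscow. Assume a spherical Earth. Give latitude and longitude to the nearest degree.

From cos δ = sin φ₁ sin φ₂ + cos φ₁ cos φ₂ cos Δλ, the central angle is δ ≈ 1.173 rad (67.2°).
Interpolate at f = 1/9 with slerp weights a = sin((1−f)δ)/sin δ ≈ 0.937, b = sin(fδ)/sin δ ≈ 0.141.
p = a·p₁ + b·p₂ ≈ (0.436, 0.221, 0.872); φ = arcsin(p_z) ≈ 60.73°, λ = atan2(p_y, p_x) ≈ 26.89°.

≈ 61°N, 27°E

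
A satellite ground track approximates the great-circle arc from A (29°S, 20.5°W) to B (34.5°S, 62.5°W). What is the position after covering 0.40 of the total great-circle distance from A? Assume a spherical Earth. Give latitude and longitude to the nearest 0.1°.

The haversine formula gives a central angle δ ≈ 0.626 rad (35.9°) between the endpoints.
Interpolate at f = 0.40 with slerp weights a = sin((1−f)δ)/sin δ ≈ 0.626, b = sin(fδ)/sin δ ≈ 0.423.
p = a·p₁ + b·p₂ ≈ (0.674, -0.501, -0.543); φ = arcsin(p_z) ≈ -32.89°, λ = atan2(p_y, p_x) ≈ -36.63°.

≈ (32.9°S, 36.6°W)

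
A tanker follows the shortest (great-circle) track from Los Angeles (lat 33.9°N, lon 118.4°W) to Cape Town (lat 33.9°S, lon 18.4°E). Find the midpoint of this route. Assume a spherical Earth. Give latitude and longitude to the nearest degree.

From cos δ = sin φ₁ sin φ₂ + cos φ₁ cos φ₂ cos Δλ, the central angle is δ ≈ 2.521 rad (144.4°).
Interpolate at f = 1/2 with slerp weights a = sin((1−f)δ)/sin δ ≈ 1.636, b = sin(fδ)/sin δ ≈ 1.636.
p = a·p₁ + b·p₂ ≈ (0.643, -0.766, 0.000); φ = arcsin(p_z) ≈ 0.00°, λ = atan2(p_y, p_x) ≈ -50.00°.

≈ lat 0°N, lon 50°W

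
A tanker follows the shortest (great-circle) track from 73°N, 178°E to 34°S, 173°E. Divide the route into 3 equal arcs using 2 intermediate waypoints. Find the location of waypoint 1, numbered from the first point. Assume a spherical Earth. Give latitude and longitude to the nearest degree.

From cos δ = sin φ₁ sin φ₂ + cos φ₁ cos φ₂ cos Δλ, the central angle is δ ≈ 1.868 rad (107.1°).
Interpolate at f = 1/3 with slerp weights a = sin((1−f)δ)/sin δ ≈ 0.991, b = sin(fδ)/sin δ ≈ 0.610.
p = a·p₁ + b·p₂ ≈ (-0.792, 0.072, 0.607); φ = arcsin(p_z) ≈ 37.35°, λ = atan2(p_y, p_x) ≈ 174.82°.

≈ 37°N, 175°E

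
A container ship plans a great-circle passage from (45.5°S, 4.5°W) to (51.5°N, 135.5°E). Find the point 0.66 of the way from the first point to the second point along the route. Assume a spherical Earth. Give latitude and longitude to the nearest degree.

≈ (27°N, 73°E)

Convert each endpoint to a unit vector on the sphere (x = cos φ cos λ, y = cos φ sin λ, z = sin φ).
The central angle between the endpoints is δ = arccos(p₁·p₂) ≈ 2.674 rad (153.2°).
Interpolate at f = 0.66 with slerp weights a = sin((1−f)δ)/sin δ ≈ 1.749, b = sin(fδ)/sin δ ≈ 2.175.
p = a·p₁ + b·p₂ ≈ (0.256, 0.853, 0.455); φ = arcsin(p_z) ≈ 27.07°, λ = atan2(p_y, p_x) ≈ 73.29°.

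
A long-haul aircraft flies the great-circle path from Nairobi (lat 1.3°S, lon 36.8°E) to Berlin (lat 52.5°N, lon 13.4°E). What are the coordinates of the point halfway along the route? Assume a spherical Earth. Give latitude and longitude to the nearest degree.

From cos δ = sin φ₁ sin φ₂ + cos φ₁ cos φ₂ cos Δλ, the central angle is δ ≈ 1.000 rad (57.3°).
Interpolate at f = 1/2 with slerp weights a = sin((1−f)δ)/sin δ ≈ 0.570, b = sin(fδ)/sin δ ≈ 0.570.
p = a·p₁ + b·p₂ ≈ (0.793, 0.422, 0.439); φ = arcsin(p_z) ≈ 26.04°, λ = atan2(p_y, p_x) ≈ 27.98°.

≈ lat 26°N, lon 28°E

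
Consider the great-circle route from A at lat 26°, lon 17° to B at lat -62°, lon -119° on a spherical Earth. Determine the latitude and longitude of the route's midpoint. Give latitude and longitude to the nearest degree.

≈ lat -34°, lon -13°

Write both endpoints as unit vectors p₁, p₂ with components (cos φ cos λ, cos φ sin λ, sin φ).
The central angle between the endpoints is δ = arccos(p₁·p₂) ≈ 2.333 rad (133.7°).
Interpolate at f = 1/2 with slerp weights a = sin((1−f)δ)/sin δ ≈ 1.271, b = sin(fδ)/sin δ ≈ 1.271.
p = a·p₁ + b·p₂ ≈ (0.803, -0.188, -0.565); φ = arcsin(p_z) ≈ -34.41°, λ = atan2(p_y, p_x) ≈ -13.17°.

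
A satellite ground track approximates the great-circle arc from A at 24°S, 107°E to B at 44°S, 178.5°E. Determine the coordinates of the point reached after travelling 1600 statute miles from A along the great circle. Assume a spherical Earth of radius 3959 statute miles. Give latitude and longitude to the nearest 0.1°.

≈ 36.7°S, 129.6°E

Convert each endpoint to a unit vector on the sphere (x = cos φ cos λ, y = cos φ sin λ, z = sin φ).
The central angle between the endpoints is δ = arccos(p₁·p₂) ≈ 1.057 rad (60.6°). The total great-circle distance is δ·R ≈ 1.057 × 3959 ≈ 4187 mi, so the target fraction is f = 1600/4187 ≈ 0.382.
Interpolate at f ≈ 0.382 with slerp weights a = sin((1−f)δ)/sin δ ≈ 0.698, b = sin(fδ)/sin δ ≈ 0.451.
p = a·p₁ + b·p₂ ≈ (-0.511, 0.618, -0.597); φ = arcsin(p_z) ≈ -36.68°, λ = atan2(p_y, p_x) ≈ 129.58°.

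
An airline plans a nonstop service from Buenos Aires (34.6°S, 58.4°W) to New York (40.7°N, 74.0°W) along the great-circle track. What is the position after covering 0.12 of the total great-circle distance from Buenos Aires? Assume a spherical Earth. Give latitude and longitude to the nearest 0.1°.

≈ 25.6°S, 60.5°W

Convert each endpoint to a unit vector on the sphere (x = cos φ cos λ, y = cos φ sin λ, z = sin φ).
The central angle between the endpoints is δ = arccos(p₁·p₂) ≈ 1.338 rad (76.7°).
Interpolate at f = 0.12 with slerp weights a = sin((1−f)δ)/sin δ ≈ 0.949, b = sin(fδ)/sin δ ≈ 0.164.
p = a·p₁ + b·p₂ ≈ (0.444, -0.785, -0.432); φ = arcsin(p_z) ≈ -25.59°, λ = atan2(p_y, p_x) ≈ -60.53°.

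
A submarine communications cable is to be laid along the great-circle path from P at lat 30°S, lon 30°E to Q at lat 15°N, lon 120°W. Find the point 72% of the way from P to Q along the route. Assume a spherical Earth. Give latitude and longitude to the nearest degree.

Convert each endpoint to a unit vector on the sphere (x = cos φ cos λ, y = cos φ sin λ, z = sin φ).
The central angle between the endpoints is δ = arccos(p₁·p₂) ≈ 2.594 rad (148.6°).
Interpolate at f = 0.72 with slerp weights a = sin((1−f)δ)/sin δ ≈ 1.276, b = sin(fδ)/sin δ ≈ 1.837.
p = a·p₁ + b·p₂ ≈ (0.070, -0.984, -0.163); φ = arcsin(p_z) ≈ -9.35°, λ = atan2(p_y, p_x) ≈ -85.95°.

≈ lat 9°S, lon 86°W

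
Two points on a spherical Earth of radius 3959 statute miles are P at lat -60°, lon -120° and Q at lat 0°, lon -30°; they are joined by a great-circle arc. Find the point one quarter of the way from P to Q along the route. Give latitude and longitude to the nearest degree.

Convert each endpoint to a unit vector on the sphere (x = cos φ cos λ, y = cos φ sin λ, z = sin φ).
The central angle between the endpoints is δ = arccos(p₁·p₂) ≈ 1.571 rad (90.0°).
Interpolate at f = 1/4 with slerp weights a = sin((1−f)δ)/sin δ ≈ 0.924, b = sin(fδ)/sin δ ≈ 0.383.
p = a·p₁ + b·p₂ ≈ (0.100, -0.591, -0.800); φ = arcsin(p_z) ≈ -53.14°, λ = atan2(p_y, p_x) ≈ -80.36°.

≈ lat -53°, lon -80°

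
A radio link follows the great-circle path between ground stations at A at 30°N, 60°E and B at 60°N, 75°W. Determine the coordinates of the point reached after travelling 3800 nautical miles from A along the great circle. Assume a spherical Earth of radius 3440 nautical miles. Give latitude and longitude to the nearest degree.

≈ 71°N, 35°W

Write both endpoints as unit vectors p₁, p₂ with components (cos φ cos λ, cos φ sin λ, sin φ).
The central angle between the endpoints is δ = arccos(p₁·p₂) ≈ 1.444 rad (82.7°). The total great-circle distance is δ·R ≈ 1.444 × 3440 ≈ 4966 nmi, so the target fraction is f = 3800/4966 ≈ 0.765.
Interpolate at f ≈ 0.765 with slerp weights a = sin((1−f)δ)/sin δ ≈ 0.335, b = sin(fδ)/sin δ ≈ 0.901.
p = a·p₁ + b·p₂ ≈ (0.262, -0.184, 0.948); φ = arcsin(p_z) ≈ 71.36°, λ = atan2(p_y, p_x) ≈ -35.04°.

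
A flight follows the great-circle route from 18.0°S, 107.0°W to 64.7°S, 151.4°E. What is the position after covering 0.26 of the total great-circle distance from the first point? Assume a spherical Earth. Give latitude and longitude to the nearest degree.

Write both endpoints as unit vectors p₁, p₂ with components (cos φ cos λ, cos φ sin λ, sin φ).
The central angle between the endpoints is δ = arccos(p₁·p₂) ≈ 1.372 rad (78.6°).
Interpolate at f = 0.26 with slerp weights a = sin((1−f)δ)/sin δ ≈ 0.867, b = sin(fδ)/sin δ ≈ 0.356.
p = a·p₁ + b·p₂ ≈ (-0.375, -0.715, -0.590); φ = arcsin(p_z) ≈ -36.15°, λ = atan2(p_y, p_x) ≈ -117.64°.

≈ 36°S, 118°W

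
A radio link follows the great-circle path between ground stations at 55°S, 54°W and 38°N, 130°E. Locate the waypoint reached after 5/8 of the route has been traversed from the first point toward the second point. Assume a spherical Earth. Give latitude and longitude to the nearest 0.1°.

Convert each endpoint to a unit vector on the sphere (x = cos φ cos λ, y = cos φ sin λ, z = sin φ).
The central angle between the endpoints is δ = arccos(p₁·p₂) ≈ 2.841 rad (162.8°).
Interpolate at f = 5/8 with slerp weights a = sin((1−f)δ)/sin δ ≈ 2.957, b = sin(fδ)/sin δ ≈ 3.308.
p = a·p₁ + b·p₂ ≈ (-0.679, 0.625, -0.385); φ = arcsin(p_z) ≈ -22.65°, λ = atan2(p_y, p_x) ≈ 137.36°.

≈ 22.7°S, 137.4°E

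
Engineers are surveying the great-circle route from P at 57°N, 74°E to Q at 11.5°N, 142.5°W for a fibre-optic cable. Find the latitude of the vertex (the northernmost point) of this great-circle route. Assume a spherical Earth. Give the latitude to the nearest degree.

The great circle lies in the plane with unit normal n̂ = (p₁ × p₂)/|p₁ × p₂|.
Here n̂_z ≈ +0.329; the vertex latitude is φ_max = arccos|n̂_z| ≈ 70.8°.
Check via Clairaut: cos φ_max = |cos φ₁| · sin C = cos(57.0°)·sin(37.2°) ≈ 0.329, again giving ≈ 70.8°.

≈ 71°N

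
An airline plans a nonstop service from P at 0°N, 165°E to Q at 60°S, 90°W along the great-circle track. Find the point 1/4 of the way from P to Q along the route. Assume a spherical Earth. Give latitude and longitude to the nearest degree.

≈ 21°S, 177°E

Write both endpoints as unit vectors p₁, p₂ with components (cos φ cos λ, cos φ sin λ, sin φ).
The central angle between the endpoints is δ = arccos(p₁·p₂) ≈ 1.701 rad (97.4°).
Interpolate at f = 1/4 with slerp weights a = sin((1−f)δ)/sin δ ≈ 0.965, b = sin(fδ)/sin δ ≈ 0.416.
p = a·p₁ + b·p₂ ≈ (-0.932, 0.042, -0.360); φ = arcsin(p_z) ≈ -21.11°, λ = atan2(p_y, p_x) ≈ 177.44°.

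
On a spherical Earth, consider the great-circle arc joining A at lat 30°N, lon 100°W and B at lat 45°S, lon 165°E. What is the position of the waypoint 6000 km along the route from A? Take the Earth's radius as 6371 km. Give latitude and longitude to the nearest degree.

≈ lat 9°S, lon 139°W

Convert each endpoint to a unit vector on the sphere (x = cos φ cos λ, y = cos φ sin λ, z = sin φ).
The central angle between the endpoints is δ = arccos(p₁·p₂) ≈ 1.990 rad (114.0°). The total great-circle distance is δ·R ≈ 1.990 × 6371 ≈ 12678 km, so the target fraction is f = 6000/12678 ≈ 0.473.
Interpolate at f ≈ 0.473 with slerp weights a = sin((1−f)δ)/sin δ ≈ 0.949, b = sin(fδ)/sin δ ≈ 0.885.
p = a·p₁ + b·p₂ ≈ (-0.747, -0.647, -0.152); φ = arcsin(p_z) ≈ -8.72°, λ = atan2(p_y, p_x) ≈ -139.11°.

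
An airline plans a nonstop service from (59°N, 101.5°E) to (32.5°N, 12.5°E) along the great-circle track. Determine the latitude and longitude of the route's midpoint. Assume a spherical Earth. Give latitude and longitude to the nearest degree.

≈ (54°N, 44°E)

Convert each endpoint to a unit vector on the sphere (x = cos φ cos λ, y = cos φ sin λ, z = sin φ).
The central angle between the endpoints is δ = arccos(p₁·p₂) ≈ 1.084 rad (62.1°).
Interpolate at f = 1/2 with slerp weights a = sin((1−f)δ)/sin δ ≈ 0.584, b = sin(fδ)/sin δ ≈ 0.584.
p = a·p₁ + b·p₂ ≈ (0.421, 0.401, 0.814); φ = arcsin(p_z) ≈ 54.47°, λ = atan2(p_y, p_x) ≈ 43.64°.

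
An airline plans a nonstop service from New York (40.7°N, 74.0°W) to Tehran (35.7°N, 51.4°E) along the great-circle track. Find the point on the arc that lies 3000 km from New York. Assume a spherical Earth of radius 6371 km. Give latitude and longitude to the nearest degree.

≈ 57°N, 41°W

The haversine formula gives a central angle δ ≈ 1.547 rad (88.6°) between the endpoints. The total great-circle distance is δ·R ≈ 1.547 × 6371 ≈ 9855 km, so the target fraction is f = 3000/9855 ≈ 0.304.
Interpolate at f ≈ 0.304 with slerp weights a = sin((1−f)δ)/sin δ ≈ 0.880, b = sin(fδ)/sin δ ≈ 0.454.
p = a·p₁ + b·p₂ ≈ (0.414, -0.354, 0.839); φ = arcsin(p_z) ≈ 57.02°, λ = atan2(p_y, p_x) ≈ -40.50°.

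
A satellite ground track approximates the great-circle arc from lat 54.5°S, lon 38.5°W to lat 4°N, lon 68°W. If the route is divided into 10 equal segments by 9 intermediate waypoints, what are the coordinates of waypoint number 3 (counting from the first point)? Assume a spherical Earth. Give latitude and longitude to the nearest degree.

From cos δ = sin φ₁ sin φ₂ + cos φ₁ cos φ₂ cos Δλ, the central angle is δ ≈ 1.107 rad (63.4°).
Interpolate at f = 3/10 with slerp weights a = sin((1−f)δ)/sin δ ≈ 0.782, b = sin(fδ)/sin δ ≈ 0.365.
p = a·p₁ + b·p₂ ≈ (0.492, -0.620, -0.611); φ = arcsin(p_z) ≈ -37.69°, λ = atan2(p_y, p_x) ≈ -51.58°.

≈ lat 38°S, lon 52°W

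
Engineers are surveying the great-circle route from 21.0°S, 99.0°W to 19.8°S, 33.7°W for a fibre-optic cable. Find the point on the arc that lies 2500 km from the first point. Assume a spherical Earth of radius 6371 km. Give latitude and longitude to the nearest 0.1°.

Write both endpoints as unit vectors p₁, p₂ with components (cos φ cos λ, cos φ sin λ, sin φ).
The central angle between the endpoints is δ = arccos(p₁·p₂) ≈ 1.060 rad (60.8°). The total great-circle distance is δ·R ≈ 1.060 × 6371 ≈ 6756 km, so the target fraction is f = 2500/6756 ≈ 0.370.
Interpolate at f ≈ 0.370 with slerp weights a = sin((1−f)δ)/sin δ ≈ 0.710, b = sin(fδ)/sin δ ≈ 0.438.
p = a·p₁ + b·p₂ ≈ (0.239, -0.883, -0.403); φ = arcsin(p_z) ≈ -23.76°, λ = atan2(p_y, p_x) ≈ -74.84°.

≈ 23.8°S, 74.8°W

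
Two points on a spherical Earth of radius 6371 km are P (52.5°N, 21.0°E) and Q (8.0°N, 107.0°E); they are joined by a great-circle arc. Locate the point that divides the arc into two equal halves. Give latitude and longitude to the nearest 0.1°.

Convert each endpoint to a unit vector on the sphere (x = cos φ cos λ, y = cos φ sin λ, z = sin φ).
The central angle between the endpoints is δ = arccos(p₁·p₂) ≈ 1.418 rad (81.2°).
Interpolate at f = 1/2 with slerp weights a = sin((1−f)δ)/sin δ ≈ 0.659, b = sin(fδ)/sin δ ≈ 0.659.
p = a·p₁ + b·p₂ ≈ (0.184, 0.767, 0.614); φ = arcsin(p_z) ≈ 37.90°, λ = atan2(p_y, p_x) ≈ 76.54°.

≈ (37.9°N, 76.5°E)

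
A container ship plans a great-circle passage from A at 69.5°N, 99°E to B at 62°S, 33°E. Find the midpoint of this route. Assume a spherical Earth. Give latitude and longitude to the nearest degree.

Convert each endpoint to a unit vector on the sphere (x = cos φ cos λ, y = cos φ sin λ, z = sin φ).
The central angle between the endpoints is δ = arccos(p₁·p₂) ≈ 2.434 rad (139.5°).
Interpolate at f = 1/2 with slerp weights a = sin((1−f)δ)/sin δ ≈ 1.444, b = sin(fδ)/sin δ ≈ 1.444.
p = a·p₁ + b·p₂ ≈ (0.489, 0.869, 0.078); φ = arcsin(p_z) ≈ 4.45°, λ = atan2(p_y, p_x) ≈ 60.60°.

≈ 4°N, 61°E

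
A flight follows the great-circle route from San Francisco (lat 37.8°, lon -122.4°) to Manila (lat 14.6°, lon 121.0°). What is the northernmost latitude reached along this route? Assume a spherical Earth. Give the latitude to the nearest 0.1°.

The great circle lies in the plane with unit normal n̂ = (p₁ × p₂)/|p₁ × p₂|.
Here n̂_z ≈ -0.696; the vertex latitude is φ_max = arccos|n̂_z| ≈ 45.9°.

≈ 45.9°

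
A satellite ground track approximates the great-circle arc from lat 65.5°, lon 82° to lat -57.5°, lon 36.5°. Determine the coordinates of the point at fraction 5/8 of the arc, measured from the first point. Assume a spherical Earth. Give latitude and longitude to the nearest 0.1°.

From cos δ = sin φ₁ sin φ₂ + cos φ₁ cos φ₂ cos Δλ, the central angle is δ ≈ 2.228 rad (127.7°).
Interpolate at f = 5/8 with slerp weights a = sin((1−f)δ)/sin δ ≈ 0.937, b = sin(fδ)/sin δ ≈ 1.244.
p = a·p₁ + b·p₂ ≈ (0.591, 0.782, -0.196); φ = arcsin(p_z) ≈ -11.30°, λ = atan2(p_y, p_x) ≈ 52.92°.

≈ lat -11.3°, lon 52.9°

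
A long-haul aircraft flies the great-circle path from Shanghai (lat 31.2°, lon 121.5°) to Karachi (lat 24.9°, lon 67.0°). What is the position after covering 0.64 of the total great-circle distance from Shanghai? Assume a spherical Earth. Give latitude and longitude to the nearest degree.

≈ lat 30°, lon 86°

From cos δ = sin φ₁ sin φ₂ + cos φ₁ cos φ₂ cos Δλ, the central angle is δ ≈ 0.838 rad (48.0°).
Interpolate at f = 0.64 with slerp weights a = sin((1−f)δ)/sin δ ≈ 0.400, b = sin(fδ)/sin δ ≈ 0.687.
p = a·p₁ + b·p₂ ≈ (0.065, 0.866, 0.497); φ = arcsin(p_z) ≈ 29.77°, λ = atan2(p_y, p_x) ≈ 85.71°.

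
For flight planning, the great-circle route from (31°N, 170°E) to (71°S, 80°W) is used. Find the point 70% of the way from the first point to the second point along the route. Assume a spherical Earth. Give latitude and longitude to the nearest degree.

Write both endpoints as unit vectors p₁, p₂ with components (cos φ cos λ, cos φ sin λ, sin φ).
The central angle between the endpoints is δ = arccos(p₁·p₂) ≈ 2.193 rad (125.6°).
Interpolate at f = 0.70 with slerp weights a = sin((1−f)δ)/sin δ ≈ 0.752, b = sin(fδ)/sin δ ≈ 1.229.
p = a·p₁ + b·p₂ ≈ (-0.565, -0.282, -0.775); φ = arcsin(p_z) ≈ -50.81°, λ = atan2(p_y, p_x) ≈ -153.47°.

≈ (51°S, 153°W)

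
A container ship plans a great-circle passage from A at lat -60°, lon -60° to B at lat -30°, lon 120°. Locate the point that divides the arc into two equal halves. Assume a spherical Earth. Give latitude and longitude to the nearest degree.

≈ lat -75°, lon 120°

Convert each endpoint to a unit vector on the sphere (x = cos φ cos λ, y = cos φ sin λ, z = sin φ).
The central angle between the endpoints is δ = arccos(p₁·p₂) ≈ 1.571 rad (90.0°).
Interpolate at f = 1/2 with slerp weights a = sin((1−f)δ)/sin δ ≈ 0.707, b = sin(fδ)/sin δ ≈ 0.707.
p = a·p₁ + b·p₂ ≈ (-0.129, 0.224, -0.966); φ = arcsin(p_z) ≈ -75.00°, λ = atan2(p_y, p_x) ≈ 120.00°.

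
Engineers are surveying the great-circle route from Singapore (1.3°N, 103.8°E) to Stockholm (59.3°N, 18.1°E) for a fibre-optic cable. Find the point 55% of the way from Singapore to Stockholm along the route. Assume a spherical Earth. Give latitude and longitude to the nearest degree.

≈ 41°N, 74°E

Write both endpoints as unit vectors p₁, p₂ with components (cos φ cos λ, cos φ sin λ, sin φ).
The central angle between the endpoints is δ = arccos(p₁·p₂) ≈ 1.513 rad (86.7°).
Interpolate at f = 0.55 with slerp weights a = sin((1−f)δ)/sin δ ≈ 0.631, b = sin(fδ)/sin δ ≈ 0.741.
p = a·p₁ + b·p₂ ≈ (0.209, 0.730, 0.651); φ = arcsin(p_z) ≈ 40.63°, λ = atan2(p_y, p_x) ≈ 74.01°.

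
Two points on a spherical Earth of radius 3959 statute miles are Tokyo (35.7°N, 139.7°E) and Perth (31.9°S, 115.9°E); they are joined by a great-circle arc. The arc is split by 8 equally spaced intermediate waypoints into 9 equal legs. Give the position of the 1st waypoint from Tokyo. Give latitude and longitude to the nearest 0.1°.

From cos δ = sin φ₁ sin φ₂ + cos φ₁ cos φ₂ cos Δλ, the central angle is δ ≈ 1.242 rad (71.2°).
Interpolate at f = 1/9 with slerp weights a = sin((1−f)δ)/sin δ ≈ 0.944, b = sin(fδ)/sin δ ≈ 0.145.
p = a·p₁ + b·p₂ ≈ (-0.638, 0.607, 0.474); φ = arcsin(p_z) ≈ 28.28°, λ = atan2(p_y, p_x) ≈ 136.46°.

≈ 28.3°N, 136.5°E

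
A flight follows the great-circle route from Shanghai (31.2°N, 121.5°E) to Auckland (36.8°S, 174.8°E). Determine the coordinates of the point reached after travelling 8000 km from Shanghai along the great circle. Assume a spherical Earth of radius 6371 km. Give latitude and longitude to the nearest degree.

Write both endpoints as unit vectors p₁, p₂ with components (cos φ cos λ, cos φ sin λ, sin φ).
The central angle between the endpoints is δ = arccos(p₁·p₂) ≈ 1.472 rad (84.3°). The total great-circle distance is δ·R ≈ 1.472 × 6371 ≈ 9376 km, so the target fraction is f = 8000/9376 ≈ 0.853.
Interpolate at f ≈ 0.853 with slerp weights a = sin((1−f)δ)/sin δ ≈ 0.215, b = sin(fδ)/sin δ ≈ 0.955.
p = a·p₁ + b·p₂ ≈ (-0.858, 0.226, -0.461); φ = arcsin(p_z) ≈ -27.44°, λ = atan2(p_y, p_x) ≈ 165.22°.

≈ 27°S, 165°E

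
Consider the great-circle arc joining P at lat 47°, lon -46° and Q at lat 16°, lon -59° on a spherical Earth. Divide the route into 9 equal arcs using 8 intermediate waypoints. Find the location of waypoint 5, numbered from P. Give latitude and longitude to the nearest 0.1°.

From cos δ = sin φ₁ sin φ₂ + cos φ₁ cos φ₂ cos Δλ, the central angle is δ ≈ 0.573 rad (32.8°).
Interpolate at f = 5/9 with slerp weights a = sin((1−f)δ)/sin δ ≈ 0.465, b = sin(fδ)/sin δ ≈ 0.577.
p = a·p₁ + b·p₂ ≈ (0.506, -0.704, 0.499); φ = arcsin(p_z) ≈ 29.93°, λ = atan2(p_y, p_x) ≈ -54.28°.

≈ lat 29.9°, lon -54.3°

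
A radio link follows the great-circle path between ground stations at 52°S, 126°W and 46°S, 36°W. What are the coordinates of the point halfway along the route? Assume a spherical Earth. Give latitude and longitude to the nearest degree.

≈ 58°S, 78°W

Convert each endpoint to a unit vector on the sphere (x = cos φ cos λ, y = cos φ sin λ, z = sin φ).
The central angle between the endpoints is δ = arccos(p₁·p₂) ≈ 0.968 rad (55.5°).
Interpolate at f = 1/2 with slerp weights a = sin((1−f)δ)/sin δ ≈ 0.565, b = sin(fδ)/sin δ ≈ 0.565.
p = a·p₁ + b·p₂ ≈ (0.113, -0.512, -0.852); φ = arcsin(p_z) ≈ -58.38°, λ = atan2(p_y, p_x) ≈ -77.55°.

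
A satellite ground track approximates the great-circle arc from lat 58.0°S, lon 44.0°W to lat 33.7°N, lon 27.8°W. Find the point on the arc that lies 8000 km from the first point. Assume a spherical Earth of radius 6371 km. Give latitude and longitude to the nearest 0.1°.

The haversine formula gives a central angle δ ≈ 1.618 rad (92.7°) between the endpoints. The total great-circle distance is δ·R ≈ 1.618 × 6371 ≈ 10308 km, so the target fraction is f = 8000/10308 ≈ 0.776.
Interpolate at f ≈ 0.776 with slerp weights a = sin((1−f)δ)/sin δ ≈ 0.355, b = sin(fδ)/sin δ ≈ 0.952.
p = a·p₁ + b·p₂ ≈ (0.836, -0.500, 0.227); φ = arcsin(p_z) ≈ 13.13°, λ = atan2(p_y, p_x) ≈ -30.89°.

≈ lat 13.1°N, lon 30.9°W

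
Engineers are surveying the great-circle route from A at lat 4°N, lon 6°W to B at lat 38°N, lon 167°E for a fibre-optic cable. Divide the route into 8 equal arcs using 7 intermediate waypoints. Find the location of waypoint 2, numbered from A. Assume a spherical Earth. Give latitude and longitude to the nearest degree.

Convert each endpoint to a unit vector on the sphere (x = cos φ cos λ, y = cos φ sin λ, z = sin φ).
The central angle between the endpoints is δ = arccos(p₁·p₂) ≈ 2.400 rad (137.5°).
Interpolate at f = 2/8 with slerp weights a = sin((1−f)δ)/sin δ ≈ 1.442, b = sin(fδ)/sin δ ≈ 0.836.
p = a·p₁ + b·p₂ ≈ (0.788, -0.002, 0.615); φ = arcsin(p_z) ≈ 37.96°, λ = atan2(p_y, p_x) ≈ -0.16°.

≈ lat 38°N, lon 0°E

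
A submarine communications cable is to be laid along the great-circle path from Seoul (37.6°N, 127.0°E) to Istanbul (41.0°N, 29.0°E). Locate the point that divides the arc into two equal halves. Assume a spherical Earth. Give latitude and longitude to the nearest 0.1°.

≈ (51.3°N, 79.6°E)

Convert each endpoint to a unit vector on the sphere (x = cos φ cos λ, y = cos φ sin λ, z = sin φ).
The central angle between the endpoints is δ = arccos(p₁·p₂) ≈ 1.248 rad (71.5°).
Interpolate at f = 1/2 with slerp weights a = sin((1−f)δ)/sin δ ≈ 0.616, b = sin(fδ)/sin δ ≈ 0.616.
p = a·p₁ + b·p₂ ≈ (0.113, 0.615, 0.780); φ = arcsin(p_z) ≈ 51.28°, λ = atan2(p_y, p_x) ≈ 79.60°.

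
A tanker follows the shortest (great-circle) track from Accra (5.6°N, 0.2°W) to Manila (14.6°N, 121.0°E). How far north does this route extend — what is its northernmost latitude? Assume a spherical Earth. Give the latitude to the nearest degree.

The great circle lies in the plane with unit normal n̂ = (p₁ × p₂)/|p₁ × p₂|.
Here n̂_z ≈ +0.936; the vertex latitude is φ_max = arccos|n̂_z| ≈ 20.7°.

≈ 21°N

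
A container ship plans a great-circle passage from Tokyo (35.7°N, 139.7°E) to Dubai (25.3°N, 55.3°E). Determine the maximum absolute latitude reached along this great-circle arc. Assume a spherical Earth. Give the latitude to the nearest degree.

≈ 40°N

The great circle lies in the plane with unit normal n̂ = (p₁ × p₂)/|p₁ × p₂|.
Here n̂_z ≈ -0.772; the vertex latitude is φ_max = arccos|n̂_z| ≈ 39.5°.
Check via Clairaut: cos φ_max = |cos φ₁| · sin C = cos(35.7°)·sin(71.8°) ≈ 0.772, again giving ≈ 39.5°.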